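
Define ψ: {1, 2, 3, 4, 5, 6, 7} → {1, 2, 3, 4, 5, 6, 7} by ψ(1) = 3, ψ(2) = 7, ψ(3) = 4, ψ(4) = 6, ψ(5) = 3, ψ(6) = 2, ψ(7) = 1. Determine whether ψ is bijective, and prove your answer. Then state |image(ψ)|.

ψ(1) = 3 = ψ(5) with 1 ≠ 5, so ψ is not injective, hence not bijective.
The image of ψ is {1, 2, 3, 4, 6, 7}, which has 6 elements.

6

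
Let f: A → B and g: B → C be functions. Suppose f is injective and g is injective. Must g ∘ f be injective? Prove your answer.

injective

Suppose (g ∘ f)(u) = (g ∘ f)(v), i.e. g(f(u)) = g(f(v)).
Since g is injective, f(u) = f(v). Since f is injective, u = v. Hence g ∘ f is injective.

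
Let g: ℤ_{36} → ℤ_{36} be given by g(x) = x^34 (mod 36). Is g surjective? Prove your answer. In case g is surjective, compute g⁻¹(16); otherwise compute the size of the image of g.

g(0) = 0^34 = 0.
g(6): Repeated squaring mod 36: 6^1 ≡ 6, 6^2 ≡ 6² = 36 ≡ 0, 6^4 ≡ 0² = 0, 6^8 ≡ 0² = 0, 6^16 ≡ 0² = 0, 6^32 ≡ 0² = 0. Since 34 = 32 + 2, 6^34 ≡ 0·0: 0·0 = 0. So 6^34 ≡ 0 (mod 36).
So g(0) = g(6) = 0 while 0 ≠ 6, hence g is not injective.
A non-injective map from the 36-element set ℤ_{36} to itself takes at most 35 distinct values, so it cannot be surjective. So g is not surjective.
Since g is not surjective, we determine |image(g)|. Computing x^34 mod 36 for each x (by repeated squaring, reducing mod 36 at every step), the values g(0), g(1), …, g(35) are: 0, 1, 16, 9, 4, 13, 0, 25, 28, 9, 28, 25, 0, 13, 4, 9, 16, 1, 0, 1, 16, 9, 4, 13, 0, 25, 28, 9, 28, 25, 0, 13, 4, 9, 16, 1.
The distinct values are {0, 1, 4, 9, 13, 16, 25, 28}; there are 8 of them.

8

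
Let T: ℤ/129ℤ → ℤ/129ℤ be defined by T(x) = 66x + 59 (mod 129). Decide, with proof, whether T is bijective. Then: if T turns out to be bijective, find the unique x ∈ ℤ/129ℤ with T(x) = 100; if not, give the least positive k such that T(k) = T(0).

Recall that T is injective if T(u) = T(v) implies u = v.
We have gcd(66, 129) = 3 > 1. Taking u = 0 and v = 43: T(0) = 59 and T(43) = 66·43 + 59 = 2897 ≡ 59 (mod 129).
So T(0) = T(43) while 0 ≠ 43, thus T is not injective, hence not bijective.
Since T is not bijective, we find the least positive k with T(k) = T(0): this means 66k ≡ 0 (mod 129), i.e. 129 ∣ 66k. Since gcd(66, 129) = 3, dividing through by 3 this holds exactly when 43 ∣ 22k, and as gcd(22, 43) = 1, exactly when 43 ∣ k.
The smallest positive such k is 43.

43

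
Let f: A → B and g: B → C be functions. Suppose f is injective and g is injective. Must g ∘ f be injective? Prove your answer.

Suppose (g ∘ f)(x_1) = (g ∘ f)(x_2), i.e. g(f(x_1)) = g(f(x_2)).
Since g is injective, f(x_1) = f(x_2). Since f is injective, x_1 = x_2. Therefore g ∘ f is injective.

injective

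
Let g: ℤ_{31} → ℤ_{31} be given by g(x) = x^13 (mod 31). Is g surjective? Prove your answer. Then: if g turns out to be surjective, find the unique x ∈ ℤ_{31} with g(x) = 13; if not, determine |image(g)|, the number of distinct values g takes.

22

Since 31 is prime, the nonzero elements of ℤ_{31} form a cyclic group of order 30.
As gcd(13, 30) = 1, raising to the 13th power is a bijection on this group: if x_1^13 ≡ x_2^13 then (x_1x_2^{−1})^13 = 1, and the only element of order dividing gcd(13, 30) = 1 is 1, so x_1 = x_2.
With g(0) = 0 this makes g injective on all of ℤ_{31}, hence bijective (finite equal-size domain and codomain). In particular g is surjective.
Since g is surjective, we find the preimage of 13. The inverse of x ↦ x^13 on (ℤ_{31})^× is x ↦ x^7, because 13·7 = 91 = 3·30 + 1 ≡ 1 (mod 30) and x^{30} = 1 for x ≠ 0 (Fermat). So g⁻¹(13) = 13^7 mod 31.
Repeated squaring mod 31: 13^1 ≡ 13, 13^2 ≡ 13² = 169 ≡ 14, 13^4 ≡ 14² = 196 ≡ 10. Since 7 = 4 + 2 + 1, 13^7 ≡ 10·14·13: 10·14 = 140 ≡ 16, then 16·13 = 208 ≡ 22. So 13^7 ≡ 22 (mod 31).
Hence g⁻¹(13) = 22.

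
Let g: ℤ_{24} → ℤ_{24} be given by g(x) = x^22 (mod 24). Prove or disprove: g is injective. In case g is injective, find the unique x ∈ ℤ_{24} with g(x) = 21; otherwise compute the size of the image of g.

4

g(2): Repeated squaring mod 24: 2^1 ≡ 2, 2^2 ≡ 2² = 4, 2^4 ≡ 4² = 16, 2^8 ≡ 16² = 256 ≡ 16, 2^16 ≡ 16² = 256 ≡ 16. Since 22 = 16 + 4 + 2, 2^22 ≡ 16·16·4: 16·16 = 256 ≡ 16, then 16·4 = 64 ≡ 16. So 2^22 ≡ 16 (mod 24).
g(4): Repeated squaring mod 24: 4^1 ≡ 4, 4^2 ≡ 4² = 16, 4^4 ≡ 16² = 256 ≡ 16, 4^8 ≡ 16² = 256 ≡ 16, 4^16 ≡ 16² = 256 ≡ 16. Since 22 = 16 + 4 + 2, 4^22 ≡ 16·16·16: 16·16 = 256 ≡ 16, then 16·16 = 256 ≡ 16. So 4^22 ≡ 16 (mod 24).
So g(2) = g(4) = 16 while 2 ≠ 4, so g is not injective.
Since g is not injective, we determine |image(g)|. Computing x^22 mod 24 for each x (by repeated squaring, reducing mod 24 at every step), the values g(0), g(1), …, g(23) are: 0, 1, 16, 9, 16, 1, 0, 1, 16, 9, 16, 1, 0, 1, 16, 9, 16, 1, 0, 1, 16, 9, 16, 1.
The distinct values are {0, 1, 9, 16}; there are 4 of them.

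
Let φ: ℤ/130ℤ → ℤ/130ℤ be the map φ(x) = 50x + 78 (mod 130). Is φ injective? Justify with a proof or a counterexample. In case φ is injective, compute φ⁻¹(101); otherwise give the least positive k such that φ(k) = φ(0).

We have gcd(50, 130) = 10 > 1. Taking s = 0 and t = 13: φ(0) = 78 and φ(13) = 50·13 + 78 = 728 ≡ 78 (mod 130).
So φ(0) = φ(13) while 0 ≠ 13, therefore φ is not injective.
Since φ is not injective, we find the least positive k with φ(k) = φ(0): this means 50k ≡ 0 (mod 130), i.e. 130 ∣ 50k. Since gcd(50, 130) = 10, dividing through by 10 this holds exactly when 13 ∣ 5k, and as gcd(5, 13) = 1, exactly when 13 ∣ k.
The smallest positive such k is 13.

13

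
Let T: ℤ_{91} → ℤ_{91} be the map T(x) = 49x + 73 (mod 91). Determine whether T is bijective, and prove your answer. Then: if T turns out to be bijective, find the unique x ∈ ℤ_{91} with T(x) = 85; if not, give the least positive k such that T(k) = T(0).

Recall: T is injective when T(x_1) = T(x_2) forces x_1 = x_2.
We have gcd(49, 91) = 7 > 1. Taking x_1 = 0 and x_2 = 13: T(0) = 73 and T(13) = 49·13 + 73 = 710 ≡ 73 (mod 91).
So T(0) = T(13) while 0 ≠ 13, hence T is not injective, hence not bijective.
Since T is not bijective, we find the least positive k with T(k) = T(0): this means 49k ≡ 0 (mod 91), i.e. 91 ∣ 49k. Since gcd(49, 91) = 7, dividing through by 7 this holds exactly when 13 ∣ 7k, and as gcd(7, 13) = 1, exactly when 13 ∣ k.
The smallest positive such k is 13.

13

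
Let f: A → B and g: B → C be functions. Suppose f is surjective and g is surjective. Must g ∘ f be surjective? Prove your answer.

Let c ∈ C. Since g is surjective, there is b ∈ B with g(b) = c. Since f is surjective, there is a ∈ A with f(a) = b.
Then (g ∘ f)(a) = g(b) = c. Thus g ∘ f is surjective.

surjective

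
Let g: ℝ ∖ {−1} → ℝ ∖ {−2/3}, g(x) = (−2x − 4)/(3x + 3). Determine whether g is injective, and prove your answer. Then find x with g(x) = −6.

-7/8

Suppose g(a) = g(b). Cross-multiplying: (−2a − 4)(3b + 3) = (−2b − 4)(3a + 3).
Expanding both sides and cancelling the symmetric terms leaves 6·(a − b) = 0. Since 6 ≠ 0, a = b. Hence g is injective.
Solving g(x) = −6: cross-multiplying gives −2x − 4 = −6(3x + 3), which rearranges to 16x = −14, so x = −7/8.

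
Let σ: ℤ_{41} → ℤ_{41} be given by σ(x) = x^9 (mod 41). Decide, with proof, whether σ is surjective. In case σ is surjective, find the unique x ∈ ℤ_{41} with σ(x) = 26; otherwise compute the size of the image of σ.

Since 41 is prime, the nonzero elements of ℤ_{41} form a cyclic group of order 40.
As gcd(9, 40) = 1, raising to the 9th power is a bijection on this group: if a^9 ≡ b^9 then (ab^{−1})^9 = 1, and the only element of order dividing gcd(9, 40) = 1 is 1, so a = b.
With σ(0) = 0 this makes σ injective on all of ℤ_{41}, hence bijective (finite equal-size domain and codomain). In particular σ is surjective.
Since σ is surjective, we find the preimage of 26. The inverse of x ↦ x^9 on (ℤ_{41})^× is x ↦ x^9, because 9·9 = 81 = 2·40 + 1 ≡ 1 (mod 40) and x^{40} = 1 for x ≠ 0 (Fermat). So σ⁻¹(26) = 26^9 mod 41.
Repeated squaring mod 41: 26^1 ≡ 26, 26^2 ≡ 26² = 676 ≡ 20, 26^4 ≡ 20² = 400 ≡ 31, 26^8 ≡ 31² = 961 ≡ 18. Since 9 = 8 + 1, 26^9 ≡ 18·26: 18·26 = 468 ≡ 17. So 26^9 ≡ 17 (mod 41).
Hence σ⁻¹(26) = 17.

17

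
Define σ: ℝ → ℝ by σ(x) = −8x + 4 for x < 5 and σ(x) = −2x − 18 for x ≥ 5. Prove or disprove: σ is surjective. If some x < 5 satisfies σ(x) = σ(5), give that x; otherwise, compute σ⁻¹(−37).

4

Both pieces are strictly decreasing (slopes −8 and −2), so each is injective on its own interval.
The left piece maps (−∞, 5) onto (−36, ∞); the right piece maps [5, ∞) onto (−∞, −28].
The union (−36, ∞) ∪ (−∞, −28] covers ℝ, so σ is surjective.
For the follow-up: the images overlap, so an x < 5 with σ(x) = σ(5) exists. σ(5) = −28; solving −8x + 4 = −28 for x < 5 gives x = (−28 − 4)/(−8) = 4.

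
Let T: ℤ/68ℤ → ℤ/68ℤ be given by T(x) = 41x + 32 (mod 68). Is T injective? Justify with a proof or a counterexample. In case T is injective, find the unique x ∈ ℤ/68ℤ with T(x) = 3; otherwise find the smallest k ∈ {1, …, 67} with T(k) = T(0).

If T(s) = T(t), then 41s ≡ 41t (mod 68). Because gcd(41, 68) = 1, we may cancel 41 to get s ≡ t (mod 68).
Thus T is injective.
We now compute 41⁻¹ mod 68 explicitly. Euclid's algorithm: 68 = 1·41 + 27, 41 = 1·27 + 14, 27 = 1·14 + 13, 14 = 1·13 + 1; back-substituting gives 1 = 5·41 − 3·68, so 41⁻¹ ≡ 5 (mod 68).
Since T is injective, we compute T⁻¹(3): solve 41x + 32 ≡ 3 (mod 68), i.e. 41x ≡ 39 (mod 68).
Multiplying by 41⁻¹ = 5 gives x ≡ 5·39 = 195 = 2·68 + 59 ≡ 59 (mod 68).
Check: T(59) = 41·59 + 32 = 2451 = 36·68 + 3 ≡ 3 (mod 68).

59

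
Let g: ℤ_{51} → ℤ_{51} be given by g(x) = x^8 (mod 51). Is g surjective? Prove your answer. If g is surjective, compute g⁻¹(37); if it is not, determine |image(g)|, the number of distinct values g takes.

g(1) = 1^8 = 1.
g(2): Repeated squaring mod 51: 2^1 ≡ 2, 2^2 ≡ 2² = 4, 2^4 ≡ 4² = 16, 2^8 ≡ 16² = 256 ≡ 1. So 2^8 ≡ 1 (mod 51).
So g(1) = g(2) = 1 while 1 ≠ 2, so g is not injective.
A non-injective map from the 51-element set ℤ_{51} to itself takes at most 50 distinct values, so it cannot be surjective. Hence g is not surjective.
Since g is not surjective, we determine |image(g)|. Computing x^8 mod 51 for each x (by repeated squaring, reducing mod 51 at every step), the values g(0), g(1), …, g(50) are: 0, 1, 1, 33, 1, 16, 33, 16, 1, 18, 16, 16, 33, 1, 16, 18, 1, 34, 18, 1, 16, 18, 16, 16, 33, 1, 1, 33, 16, 16, 18, 16, 1, 18, 34, 1, 18, 16, 1, 33, 16, 16, 18, 1, 16, 33, 16, 1, 33, 1, 1.
The distinct values are {0, 1, 16, 18, 33, 34}; there are 6 of them.

6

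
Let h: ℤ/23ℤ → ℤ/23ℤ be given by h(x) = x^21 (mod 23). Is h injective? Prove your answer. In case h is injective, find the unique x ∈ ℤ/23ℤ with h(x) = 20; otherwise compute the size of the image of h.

15

Since 23 is prime, the nonzero elements of ℤ/23ℤ form a cyclic group of order 22.
As gcd(21, 22) = 1, raising to the 21st power is a bijection on this group: if s^21 ≡ t^21 then (st^{−1})^21 = 1, and the only element of order dividing gcd(21, 22) = 1 is 1, so s = t.
With h(0) = 0 this makes h injective on all of ℤ/23ℤ, hence bijective (finite equal-size domain and codomain). In particular h is injective.
Since h is injective, we find the preimage of 20. The inverse of x ↦ x^21 on (ℤ/23ℤ)^× is x ↦ x^21, because 21·21 = 441 = 20·22 + 1 ≡ 1 (mod 22) and x^{22} = 1 for x ≠ 0 (Fermat). So h⁻¹(20) = 20^21 mod 23.
Repeated squaring mod 23: 20^1 ≡ 20, 20^2 ≡ 20² = 400 ≡ 9, 20^4 ≡ 9² = 81 ≡ 12, 20^8 ≡ 12² = 144 ≡ 6, 20^16 ≡ 6² = 36 ≡ 13. Since 21 = 16 + 4 + 1, 20^21 ≡ 13·12·20: 13·12 = 156 ≡ 18, then 18·20 = 360 ≡ 15. So 20^21 ≡ 15 (mod 23).
Hence h⁻¹(20) = 15.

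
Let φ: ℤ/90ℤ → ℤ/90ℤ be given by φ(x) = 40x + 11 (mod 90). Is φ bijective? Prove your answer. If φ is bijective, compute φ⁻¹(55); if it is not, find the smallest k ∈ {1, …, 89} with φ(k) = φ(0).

We have gcd(40, 90) = 10 > 1. Taking s = 0 and t = 9: φ(0) = 11 and φ(9) = 40·9 + 11 = 371 ≡ 11 (mod 90).
So φ(0) = φ(9) while 0 ≠ 9, thus φ is not injective, hence not bijective.
Since φ is not bijective, we find the least positive k with φ(k) = φ(0): this means 40k ≡ 0 (mod 90), i.e. 90 ∣ 40k. Since gcd(40, 90) = 10, dividing through by 10 this holds exactly when 9 ∣ 4k, and as gcd(4, 9) = 1, exactly when 9 ∣ k.
The smallest positive such k is 9.

9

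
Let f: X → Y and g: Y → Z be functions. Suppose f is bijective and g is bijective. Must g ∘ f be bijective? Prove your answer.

Injectivity: if g(f(s)) = g(f(t)) then f(s) = f(t) (g injective) so s = t (f injective).
Surjectivity: for c ∈ Z pick b with g(b) = c, then a with f(a) = b; then (g ∘ f)(a) = c.
Hence g ∘ f is bijective.

bijective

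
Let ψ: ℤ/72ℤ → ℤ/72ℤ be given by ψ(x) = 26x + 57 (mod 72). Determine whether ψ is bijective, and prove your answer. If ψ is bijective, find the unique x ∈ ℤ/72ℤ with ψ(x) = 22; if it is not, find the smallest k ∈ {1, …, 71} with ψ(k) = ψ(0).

36

Recall: ψ is injective when ψ(x_1) = ψ(x_2) forces x_1 = x_2.
We have gcd(26, 72) = 2 > 1. Taking x_1 = 0 and x_2 = 36: ψ(0) = 57 and ψ(36) = 26·36 + 57 = 993 ≡ 57 (mod 72).
So ψ(0) = ψ(36) while 0 ≠ 36, hence ψ is not injective, hence not bijective.
Since ψ is not bijective, we find the least positive k with ψ(k) = ψ(0): this means 26k ≡ 0 (mod 72), i.e. 72 ∣ 26k. Since gcd(26, 72) = 2, dividing through by 2 this holds exactly when 36 ∣ 13k, and as gcd(13, 36) = 1, exactly when 36 ∣ k.
The smallest positive such k is 36.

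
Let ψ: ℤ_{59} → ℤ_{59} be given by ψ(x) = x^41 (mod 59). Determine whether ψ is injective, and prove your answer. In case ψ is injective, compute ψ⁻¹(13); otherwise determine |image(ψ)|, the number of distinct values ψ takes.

Since 59 is prime, the nonzero elements of ℤ_{59} form a cyclic group of order 58.
As gcd(41, 58) = 1, raising to the 41st power is a bijection on this group: if s^41 ≡ t^41 then (st^{−1})^41 = 1, and the only element of order dividing gcd(41, 58) = 1 is 1, so s = t.
With ψ(0) = 0 this makes ψ injective on all of ℤ_{59}, hence bijective (finite equal-size domain and codomain). In particular ψ is injective.
Since ψ is injective, we find the preimage of 13. The inverse of x ↦ x^41 on (ℤ_{59})^× is x ↦ x^17, because 41·17 = 697 = 12·58 + 1 ≡ 1 (mod 58) and x^{58} = 1 for x ≠ 0 (Fermat). So ψ⁻¹(13) = 13^17 mod 59.
Repeated squaring mod 59: 13^1 ≡ 13, 13^2 ≡ 13² = 169 ≡ 51, 13^4 ≡ 51² = 2601 ≡ 5, 13^8 ≡ 5² = 25, 13^16 ≡ 25² = 625 ≡ 35. Since 17 = 16 + 1, 13^17 ≡ 35·13: 35·13 = 455 ≡ 42. So 13^17 ≡ 42 (mod 59).
Hence ψ⁻¹(13) = 42.

42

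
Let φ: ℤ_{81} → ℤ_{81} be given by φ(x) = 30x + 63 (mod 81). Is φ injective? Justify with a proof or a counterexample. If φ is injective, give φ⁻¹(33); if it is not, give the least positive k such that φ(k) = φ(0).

27

We have gcd(30, 81) = 3 > 1. Taking s = 0 and t = 27: φ(0) = 63 and φ(27) = 30·27 + 63 = 873 ≡ 63 (mod 81).
So φ(0) = φ(27) while 0 ≠ 27, so φ is not injective.
Since φ is not injective, we find the least positive k with φ(k) = φ(0): this means 30k ≡ 0 (mod 81), i.e. 81 ∣ 30k. Since gcd(30, 81) = 3, dividing through by 3 this holds exactly when 27 ∣ 10k, and as gcd(10, 27) = 1, exactly when 27 ∣ k.
The smallest positive such k is 27.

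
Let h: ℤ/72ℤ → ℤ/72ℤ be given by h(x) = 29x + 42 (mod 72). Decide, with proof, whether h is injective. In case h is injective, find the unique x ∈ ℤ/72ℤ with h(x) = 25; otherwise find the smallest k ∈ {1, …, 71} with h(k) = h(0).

Suppose h(u) = h(v) in ℤ/72ℤ. Then 29u + 42 ≡ 29v + 42 (mod 72), so 29(u − v) ≡ 0 (mod 72).
Since gcd(29, 72) = 1, 29 is invertible modulo 72, hence u − v ≡ 0 (mod 72), i.e. u = v.
Therefore h is injective.
We now compute 29⁻¹ mod 72 explicitly. Euclid's algorithm: 72 = 2·29 + 14, 29 = 2·14 + 1; back-substituting gives 1 = 5·29 − 2·72, so 29⁻¹ ≡ 5 (mod 72).
Since h is injective, we find h⁻¹(25): we need 29x ≡ 25 − 42 ≡ 55 (mod 72). Using 29⁻¹ = 5: x ≡ 5·55 = 275 = 3·72 + 59, so x = 59.
Check: h(59) = 29·59 + 42 = 1753 = 24·72 + 25 ≡ 25 (mod 72).

59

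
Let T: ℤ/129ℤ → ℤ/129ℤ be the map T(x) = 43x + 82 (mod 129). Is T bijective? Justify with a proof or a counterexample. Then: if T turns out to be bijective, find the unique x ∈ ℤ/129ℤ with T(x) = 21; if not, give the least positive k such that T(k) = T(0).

Recall that T is injective when T(u) = T(v) forces u = v.
We have gcd(43, 129) = 43 > 1. Taking u = 0 and v = 3: T(0) = 82 and T(3) = 43·3 + 82 = 211 ≡ 82 (mod 129).
So T(0) = T(3) while 0 ≠ 3, therefore T is not injective, hence not bijective.
Since T is not bijective, we find the least positive k with T(k) = T(0): this means 43k ≡ 0 (mod 129), i.e. 129 ∣ 43k. Since gcd(43, 129) = 43, dividing through by 43 this holds exactly when 3 ∣ k.
The smallest positive such k is 3.

3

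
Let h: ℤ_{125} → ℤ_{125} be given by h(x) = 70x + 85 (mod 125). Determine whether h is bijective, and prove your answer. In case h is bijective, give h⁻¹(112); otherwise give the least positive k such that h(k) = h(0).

We have gcd(70, 125) = 5 > 1. Taking u = 0 and v = 25: h(0) = 85 and h(25) = 70·25 + 85 = 1835 ≡ 85 (mod 125).
So h(0) = h(25) while 0 ≠ 25, therefore h is not injective, hence not bijective.
Since h is not bijective, we find the least positive k with h(k) = h(0): this means 70k ≡ 0 (mod 125), i.e. 125 ∣ 70k. Since gcd(70, 125) = 5, dividing through by 5 this holds exactly when 25 ∣ 14k, and as gcd(14, 25) = 1, exactly when 25 ∣ k.
The smallest positive such k is 25.

25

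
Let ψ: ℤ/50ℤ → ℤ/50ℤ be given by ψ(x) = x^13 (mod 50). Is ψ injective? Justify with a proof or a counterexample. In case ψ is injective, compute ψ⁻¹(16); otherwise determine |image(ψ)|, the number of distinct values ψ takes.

ψ(0) = 0^13 = 0.
ψ(10): Repeated squaring mod 50: 10^1 ≡ 10, 10^2 ≡ 10² = 100 ≡ 0, 10^4 ≡ 0² = 0, 10^8 ≡ 0² = 0. Since 13 = 8 + 4 + 1, 10^13 ≡ 0·0·10: 0·0 = 0, then 0·10 = 0. So 10^13 ≡ 0 (mod 50).
So ψ(0) = ψ(10) = 0 while 0 ≠ 10, hence ψ is not injective.
Since ψ is not injective, we determine |image(ψ)|. Computing x^13 mod 50 for each x (by repeated squaring, reducing mod 50 at every step), the values ψ(0), ψ(1), …, ψ(49) are: 0, 1, 42, 23, 14, 25, 16, 7, 38, 29, 0, 31, 22, 3, 44, 25, 46, 37, 18, 9, 0, 11, 2, 33, 24, 25, 26, 17, 48, 39, 0, 41, 32, 13, 4, 25, 6, 47, 28, 19, 0, 21, 12, 43, 34, 25, 36, 27, 8, 49.
The distinct values are {0, 1, 2, 3, 4, 6, 7, 8, 9, 11, 12, 13, 14, 16, 17, 18, 19, 21, 22, 23, 24, 25, 26, 27, 28, 29, 31, 32, 33, 34, 36, 37, 38, 39, 41, 42, 43, 44, 46, 47, 48, 49}; there are 42 of them.

42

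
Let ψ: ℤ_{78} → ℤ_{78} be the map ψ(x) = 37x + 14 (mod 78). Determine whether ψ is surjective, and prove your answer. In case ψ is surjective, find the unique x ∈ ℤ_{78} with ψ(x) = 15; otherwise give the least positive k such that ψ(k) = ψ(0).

Since gcd(37, 78) = 1, 37 is invertible modulo 78. Euclid's algorithm: 78 = 2·37 + 4, 37 = 9·4 + 1; back-substituting gives 1 = 19·37 − 9·78, so 37⁻¹ ≡ 19 (mod 78).
For any y ∈ ℤ_{78}, x = 19(y − 14) mod 78 satisfies ψ(x) = 37·19(y − 14) + 14 ≡ y (since 37·19 ≡ 1 mod 78). So every y has a preimage.
Thus ψ is surjective.
Since ψ is surjective, we find ψ⁻¹(15): we need 37x ≡ 15 − 14 ≡ 1 (mod 78). Using 37⁻¹ = 19: x ≡ 19·1 = 19, so x = 19.
Check: ψ(19) = 37·19 + 14 = 717 = 9·78 + 15 ≡ 15 (mod 78).

19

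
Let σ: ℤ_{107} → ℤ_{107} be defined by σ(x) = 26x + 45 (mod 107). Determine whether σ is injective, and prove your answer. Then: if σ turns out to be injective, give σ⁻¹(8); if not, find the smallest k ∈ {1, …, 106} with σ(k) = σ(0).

Suppose σ(s) = σ(t) in ℤ_{107}. Then 26s + 45 ≡ 26t + 45 (mod 107), therefore 26(s − t) ≡ 0 (mod 107).
Since gcd(26, 107) = 1, 26 is invertible modulo 107, therefore s − t ≡ 0 (mod 107), i.e. s = t.
Therefore σ is injective.
We now compute 26⁻¹ mod 107 explicitly. Euclid's algorithm: 107 = 4·26 + 3, 26 = 8·3 + 2, 3 = 1·2 + 1; back-substituting gives 1 = 70·26 − 17·107, so 26⁻¹ ≡ 70 (mod 107).
Since σ is injective, we find σ⁻¹(8): we need 26x ≡ 8 − 45 ≡ 70 (mod 107). Using 26⁻¹ = 70: x ≡ 70·70 = 4900 = 45·107 + 85, so x = 85.
Check: σ(85) = 26·85 + 45 = 2255 = 21·107 + 8 ≡ 8 (mod 107).

85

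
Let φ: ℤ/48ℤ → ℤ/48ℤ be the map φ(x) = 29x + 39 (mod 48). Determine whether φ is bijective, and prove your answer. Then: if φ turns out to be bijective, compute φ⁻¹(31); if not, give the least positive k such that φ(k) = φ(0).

By definition, φ is injective when φ(a) = φ(b) forces a = b.
Suppose φ(a) = φ(b) in ℤ/48ℤ. Then 29a + 39 ≡ 29b + 39 (mod 48), thus 29(a − b) ≡ 0 (mod 48).
Since gcd(29, 48) = 1, 29 is invertible modulo 48, so a − b ≡ 0 (mod 48), i.e. a = b.
We now compute 29⁻¹ mod 48 explicitly. Euclid's algorithm: 48 = 1·29 + 19, 29 = 1·19 + 10, 19 = 1·10 + 9, 10 = 1·9 + 1; back-substituting gives 1 = 5·29 − 3·48, so 29⁻¹ ≡ 5 (mod 48).
For any y ∈ ℤ/48ℤ, x = 5(y − 39) mod 48 satisfies φ(x) = 29·5(y − 39) + 39 ≡ y (since 29·5 ≡ 1 mod 48). So every y has a preimage.
Thus φ is bijective.
Since φ is bijective, we find φ⁻¹(31): we need 29x ≡ 31 − 39 ≡ 40 (mod 48). Using 29⁻¹ = 5: x ≡ 5·40 = 200 = 4·48 + 8, so x = 8.
Check: φ(8) = 29·8 + 39 = 271 = 5·48 + 31 ≡ 31 (mod 48).

8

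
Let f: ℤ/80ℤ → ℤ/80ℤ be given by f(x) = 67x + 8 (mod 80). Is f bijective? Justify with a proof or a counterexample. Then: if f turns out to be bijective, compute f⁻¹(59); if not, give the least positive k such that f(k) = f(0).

Suppose f(u) = f(v) in ℤ/80ℤ. Then 67u + 8 ≡ 67v + 8 (mod 80), therefore 67(u − v) ≡ 0 (mod 80).
Since gcd(67, 80) = 1, 67 is invertible modulo 80, so u − v ≡ 0 (mod 80), i.e. u = v.
We now compute 67⁻¹ mod 80 explicitly. Euclid's algorithm: 80 = 1·67 + 13, 67 = 5·13 + 2, 13 = 6·2 + 1; back-substituting gives 1 = 43·67 − 36·80, so 67⁻¹ ≡ 43 (mod 80).
Then y ↦ 43(y − 8) is a two-sided inverse to f, so every y ∈ ℤ/80ℤ has a preimage.
Thus f is bijective.
Since f is bijective, we find f⁻¹(59): we need 67x ≡ 59 − 8 ≡ 51 (mod 80). Using 67⁻¹ = 43: x ≡ 43·51 = 2193 = 27·80 + 33, so x = 33.
Check: f(33) = 67·33 + 8 = 2219 = 27·80 + 59 ≡ 59 (mod 80).

33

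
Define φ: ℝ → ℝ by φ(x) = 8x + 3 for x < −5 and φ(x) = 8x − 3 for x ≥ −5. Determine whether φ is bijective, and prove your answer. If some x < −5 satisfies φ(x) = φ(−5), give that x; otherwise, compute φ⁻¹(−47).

Both pieces are strictly increasing (slopes 8 and 8), so each is injective on its own interval.
The left piece maps (−∞, −5) onto (−∞, −37); the right piece maps [−5, ∞) onto [−43, ∞).
These images overlap. In particular φ(−5) = −43 (right piece), and solving 8x + 3 = −43 on the left piece gives x = −23/4 < −5.
So φ(−23/4) = φ(−5) with −23/4 ≠ −5, and φ is not injective, hence not bijective. This x = −23/4 is the requested value below −5.

-23/4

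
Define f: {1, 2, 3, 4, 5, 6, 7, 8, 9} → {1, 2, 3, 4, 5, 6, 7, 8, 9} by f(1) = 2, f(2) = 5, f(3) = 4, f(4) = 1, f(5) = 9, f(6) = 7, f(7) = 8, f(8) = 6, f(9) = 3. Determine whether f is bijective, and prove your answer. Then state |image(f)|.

The values 2, 5, 4, 1, 9, 7, 8, 6, 3 are a permutation of {1, 2, 3, 4, 5, 6, 7, 8, 9}: each element appears exactly once.
So f is injective and surjective, hence bijective.
The image of f is {1, 2, 3, 4, 5, 6, 7, 8, 9}, which has 9 elements.

9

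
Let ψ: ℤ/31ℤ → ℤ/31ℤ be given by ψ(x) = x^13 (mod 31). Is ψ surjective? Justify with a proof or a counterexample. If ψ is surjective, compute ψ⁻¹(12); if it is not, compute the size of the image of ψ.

Since 31 is prime, the nonzero elements of ℤ/31ℤ form a cyclic group of order 30.
As gcd(13, 30) = 1, raising to the 13th power is a bijection on this group: if x_1^13 ≡ x_2^13 then (x_1x_2^{−1})^13 = 1, and the only element of order dividing gcd(13, 30) = 1 is 1, so x_1 = x_2.
With ψ(0) = 0 this makes ψ injective on all of ℤ/31ℤ, hence bijective (finite equal-size domain and codomain). In particular ψ is surjective.
Since ψ is surjective, we find the preimage of 12. The inverse of x ↦ x^13 on (ℤ/31ℤ)^× is x ↦ x^7, because 13·7 = 91 = 3·30 + 1 ≡ 1 (mod 30) and x^{30} = 1 for x ≠ 0 (Fermat). So ψ⁻¹(12) = 12^7 mod 31.
Repeated squaring mod 31: 12^1 ≡ 12, 12^2 ≡ 12² = 144 ≡ 20, 12^4 ≡ 20² = 400 ≡ 28. Since 7 = 4 + 2 + 1, 12^7 ≡ 28·20·12: 28·20 = 560 ≡ 2, then 2·12 = 24. So 12^7 ≡ 24 (mod 31).
Hence ψ⁻¹(12) = 24.

24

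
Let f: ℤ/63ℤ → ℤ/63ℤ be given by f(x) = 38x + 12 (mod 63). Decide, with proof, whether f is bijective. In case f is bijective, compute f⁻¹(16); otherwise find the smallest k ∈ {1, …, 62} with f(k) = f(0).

20

If f(a) = f(b), then 38a ≡ 38b (mod 63). Because gcd(38, 63) = 1, we may cancel 38 to get a ≡ b (mod 63).
We now compute 38⁻¹ mod 63 explicitly. Euclid's algorithm: 63 = 1·38 + 25, 38 = 1·25 + 13, 25 = 1·13 + 12, 13 = 1·12 + 1; back-substituting gives 1 = 5·38 − 3·63, so 38⁻¹ ≡ 5 (mod 63).
Then y ↦ 5(y − 12) is a two-sided inverse to f, so every y ∈ ℤ/63ℤ has a preimage.
Therefore f is bijective.
Since f is bijective, we compute f⁻¹(16): solve 38x + 12 ≡ 16 (mod 63), i.e. 38x ≡ 4 (mod 63).
Multiplying by 38⁻¹ = 5 gives x ≡ 5·4 = 20 ≡ 20 (mod 63).
Check: f(20) = 38·20 + 12 = 772 = 12·63 + 16 ≡ 16 (mod 63).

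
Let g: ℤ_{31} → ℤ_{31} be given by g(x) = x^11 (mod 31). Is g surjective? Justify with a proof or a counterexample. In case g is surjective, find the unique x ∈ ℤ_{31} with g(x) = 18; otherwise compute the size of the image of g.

28

Since 31 is prime, the nonzero elements of ℤ_{31} form a cyclic group of order 30.
As gcd(11, 30) = 1, raising to the 11th power is a bijection on this group: if a^11 ≡ b^11 then (ab^{−1})^11 = 1, and the only element of order dividing gcd(11, 30) = 1 is 1, so a = b.
With g(0) = 0 this makes g injective on all of ℤ_{31}, hence bijective (finite equal-size domain and codomain). In particular g is surjective.
Since g is surjective, we find the preimage of 18. The inverse of x ↦ x^11 on (ℤ_{31})^× is x ↦ x^11, because 11·11 = 121 = 4·30 + 1 ≡ 1 (mod 30) and x^{30} = 1 for x ≠ 0 (Fermat). So g⁻¹(18) = 18^11 mod 31.
Repeated squaring mod 31: 18^1 ≡ 18, 18^2 ≡ 18² = 324 ≡ 14, 18^4 ≡ 14² = 196 ≡ 10, 18^8 ≡ 10² = 100 ≡ 7. Since 11 = 8 + 2 + 1, 18^11 ≡ 7·14·18: 7·14 = 98 ≡ 5, then 5·18 = 90 ≡ 28. So 18^11 ≡ 28 (mod 31).
Hence g⁻¹(18) = 28.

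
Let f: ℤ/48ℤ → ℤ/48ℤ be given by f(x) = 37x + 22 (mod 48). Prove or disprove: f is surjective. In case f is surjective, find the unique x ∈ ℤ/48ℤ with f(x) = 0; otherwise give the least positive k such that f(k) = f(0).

2

Since gcd(37, 48) = 1, 37 is invertible modulo 48. Euclid's algorithm: 48 = 1·37 + 11, 37 = 3·11 + 4, 11 = 2·4 + 3, 4 = 1·3 + 1; back-substituting gives 1 = 13·37 − 10·48, so 37⁻¹ ≡ 13 (mod 48).
For any y ∈ ℤ/48ℤ, x = 13(y − 22) mod 48 satisfies f(x) = 37·13(y − 22) + 22 ≡ y (since 37·13 ≡ 1 mod 48). So every y has a preimage.
Hence f is surjective.
Since f is surjective, we compute f⁻¹(0): solve 37x + 22 ≡ 0 (mod 48), i.e. 37x ≡ 26 (mod 48).
Multiplying by 37⁻¹ = 13 gives x ≡ 13·26 = 338 = 7·48 + 2 ≡ 2 (mod 48).
Check: f(2) = 37·2 + 22 = 96 = 2·48 + 0 ≡ 0 (mod 48).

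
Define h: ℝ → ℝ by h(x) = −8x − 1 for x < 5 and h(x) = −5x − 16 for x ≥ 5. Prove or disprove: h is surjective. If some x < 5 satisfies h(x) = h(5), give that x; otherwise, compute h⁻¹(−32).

Both pieces are strictly decreasing (slopes −8 and −5), so each is injective on its own interval.
The left piece maps (−∞, 5) onto (−41, ∞); the right piece maps [5, ∞) onto (−∞, −41].
These images together cover ℝ, so h is surjective.
Because the two images are disjoint, no x < 5 has h(x) = h(5), so we compute h⁻¹(−32): −32 lies in (−41, ∞), so solve −8x − 1 = −32: x = (−32 + 1)/(−8) = 31/8.

31/8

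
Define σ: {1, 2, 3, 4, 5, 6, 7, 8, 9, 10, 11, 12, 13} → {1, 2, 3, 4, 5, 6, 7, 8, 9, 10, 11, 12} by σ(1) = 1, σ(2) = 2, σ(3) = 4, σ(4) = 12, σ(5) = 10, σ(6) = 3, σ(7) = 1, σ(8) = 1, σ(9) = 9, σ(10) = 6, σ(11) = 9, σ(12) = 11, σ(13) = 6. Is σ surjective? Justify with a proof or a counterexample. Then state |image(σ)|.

No element maps to 5, so σ is not surjective.
The image of σ is {1, 2, 3, 4, 6, 9, 10, 11, 12}, which has 9 elements.

9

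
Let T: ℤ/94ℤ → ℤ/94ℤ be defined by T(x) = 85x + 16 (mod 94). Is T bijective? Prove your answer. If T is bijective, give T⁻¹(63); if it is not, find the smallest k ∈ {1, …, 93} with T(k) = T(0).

If T(s) = T(t), then 85s ≡ 85t (mod 94). Because gcd(85, 94) = 1, we may cancel 85 to get s ≡ t (mod 94).
We now compute 85⁻¹ mod 94 explicitly. Euclid's algorithm: 94 = 1·85 + 9, 85 = 9·9 + 4, 9 = 2·4 + 1; back-substituting gives 1 = 73·85 − 66·94, so 85⁻¹ ≡ 73 (mod 94).
For any y ∈ ℤ/94ℤ, x = 73(y − 16) mod 94 satisfies T(x) = 85·73(y − 16) + 16 ≡ y (since 85·73 ≡ 1 mod 94). So every y has a preimage.
Therefore T is bijective.
Since T is bijective, we find T⁻¹(63): we need 85x ≡ 63 − 16 ≡ 47 (mod 94). Using 85⁻¹ = 73: x ≡ 73·47 = 3431 = 36·94 + 47, so x = 47.
Check: T(47) = 85·47 + 16 = 4011 = 42·94 + 63 ≡ 63 (mod 94).

47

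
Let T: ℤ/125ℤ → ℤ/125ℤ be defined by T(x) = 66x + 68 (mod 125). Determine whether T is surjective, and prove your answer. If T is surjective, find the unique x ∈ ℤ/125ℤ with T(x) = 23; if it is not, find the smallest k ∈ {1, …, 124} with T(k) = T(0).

Since gcd(66, 125) = 1, 66 is invertible modulo 125. Euclid's algorithm: 125 = 1·66 + 59, 66 = 1·59 + 7, 59 = 8·7 + 3, 7 = 2·3 + 1; back-substituting gives 1 = 36·66 − 19·125, so 66⁻¹ ≡ 36 (mod 125).
For any y ∈ ℤ/125ℤ, x = 36(y − 68) mod 125 satisfies T(x) = 66·36(y − 68) + 68 ≡ y (since 66·36 ≡ 1 mod 125). So every y has a preimage.
Thus T is surjective.
Since T is surjective, we find T⁻¹(23): we need 66x ≡ 23 − 68 ≡ 80 (mod 125). Using 66⁻¹ = 36: x ≡ 36·80 = 2880 = 23·125 + 5, so x = 5.
Check: T(5) = 66·5 + 68 = 398 = 3·125 + 23 ≡ 23 (mod 125).

5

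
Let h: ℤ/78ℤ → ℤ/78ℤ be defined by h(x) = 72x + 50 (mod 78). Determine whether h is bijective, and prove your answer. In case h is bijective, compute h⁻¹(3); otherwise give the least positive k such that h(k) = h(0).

We have gcd(72, 78) = 6 > 1. Taking a = 0 and b = 13: h(0) = 50 and h(13) = 72·13 + 50 = 986 ≡ 50 (mod 78).
So h(0) = h(13) while 0 ≠ 13, hence h is not injective, hence not bijective.
Since h is not bijective, we find the least positive k with h(k) = h(0): this means 72k ≡ 0 (mod 78), i.e. 78 ∣ 72k. Since gcd(72, 78) = 6, dividing through by 6 this holds exactly when 13 ∣ 12k, and as gcd(12, 13) = 1, exactly when 13 ∣ k.
The smallest positive such k is 13.

13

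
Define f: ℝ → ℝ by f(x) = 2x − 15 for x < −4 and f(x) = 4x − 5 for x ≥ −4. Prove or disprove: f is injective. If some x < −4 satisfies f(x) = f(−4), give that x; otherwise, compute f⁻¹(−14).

-9/4

Both pieces are strictly increasing (slopes 2 and 4), so each is injective on its own interval.
The left piece maps (−∞, −4) onto (−∞, −23); the right piece maps [−4, ∞) onto [−21, ∞).
These images are disjoint, so no value is attained by both pieces. So f is injective.
Because the two images are disjoint, no x < −4 has f(x) = f(−4), so we compute f⁻¹(−14): −14 lies in [−21, ∞), so solve 4x − 5 = −14: x = (−14 + 5)/4 = −9/4.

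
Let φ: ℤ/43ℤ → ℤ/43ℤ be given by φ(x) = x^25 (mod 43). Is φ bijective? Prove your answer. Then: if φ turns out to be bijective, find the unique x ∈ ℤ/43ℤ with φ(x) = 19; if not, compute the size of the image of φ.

33

Since 43 is prime, the nonzero elements of ℤ/43ℤ form a cyclic group of order 42.
As gcd(25, 42) = 1, raising to the 25th power is a bijection on this group: if s^25 ≡ t^25 then (st^{−1})^25 = 1, and the only element of order dividing gcd(25, 42) = 1 is 1, so s = t.
With φ(0) = 0 this makes φ injective on all of ℤ/43ℤ, hence bijective (finite equal-size domain and codomain). In particular φ is bijective.
Since φ is bijective, we find the preimage of 19. The inverse of x ↦ x^25 on (ℤ/43ℤ)^× is x ↦ x^37, because 25·37 = 925 = 22·42 + 1 ≡ 1 (mod 42) and x^{42} = 1 for x ≠ 0 (Fermat). So φ⁻¹(19) = 19^37 mod 43.
Repeated squaring mod 43: 19^1 ≡ 19, 19^2 ≡ 19² = 361 ≡ 17, 19^4 ≡ 17² = 289 ≡ 31, 19^8 ≡ 31² = 961 ≡ 15, 19^16 ≡ 15² = 225 ≡ 10, 19^32 ≡ 10² = 100 ≡ 14. Since 37 = 32 + 4 + 1, 19^37 ≡ 14·31·19: 14·31 = 434 ≡ 4, then 4·19 = 76 ≡ 33. So 19^37 ≡ 33 (mod 43).
Hence φ⁻¹(19) = 33.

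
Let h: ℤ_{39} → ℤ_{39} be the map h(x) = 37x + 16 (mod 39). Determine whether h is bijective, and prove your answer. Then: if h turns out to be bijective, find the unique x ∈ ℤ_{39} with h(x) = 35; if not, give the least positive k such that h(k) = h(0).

10

By definition, h is injective when h(a) = h(b) forces a = b.
Suppose h(a) = h(b) in ℤ_{39}. Then 37a + 16 ≡ 37b + 16 (mod 39), so 37(a − b) ≡ 0 (mod 39).
Since gcd(37, 39) = 1, 37 is invertible modulo 39, therefore a − b ≡ 0 (mod 39), i.e. a = b.
We now compute 37⁻¹ mod 39 explicitly. Euclid's algorithm: 39 = 1·37 + 2, 37 = 18·2 + 1; back-substituting gives 1 = 19·37 − 18·39, so 37⁻¹ ≡ 19 (mod 39).
Then y ↦ 19(y − 16) is a two-sided inverse to h, so every y ∈ ℤ_{39} has a preimage.
Hence h is bijective.
Since h is bijective, we find h⁻¹(35): we need 37x ≡ 35 − 16 ≡ 19 (mod 39). Using 37⁻¹ = 19: x ≡ 19·19 = 361 = 9·39 + 10, so x = 10.
Check: h(10) = 37·10 + 16 = 386 = 9·39 + 35 ≡ 35 (mod 39).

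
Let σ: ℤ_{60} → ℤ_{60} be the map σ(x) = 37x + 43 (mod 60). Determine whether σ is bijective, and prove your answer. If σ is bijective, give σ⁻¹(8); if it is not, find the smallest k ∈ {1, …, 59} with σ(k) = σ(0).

Recall that σ is injective if σ(s) = σ(t) implies s = t.
If σ(s) = σ(t), then 37s ≡ 37t (mod 60). Because gcd(37, 60) = 1, we may cancel 37 to get s ≡ t (mod 60).
We now compute 37⁻¹ mod 60 explicitly. Euclid's algorithm: 60 = 1·37 + 23, 37 = 1·23 + 14, 23 = 1·14 + 9, 14 = 1·9 + 5, 9 = 1·5 + 4, 5 = 1·4 + 1; back-substituting gives 1 = 13·37 − 8·60, so 37⁻¹ ≡ 13 (mod 60).
For any y ∈ ℤ_{60}, x = 13(y − 43) mod 60 satisfies σ(x) = 37·13(y − 43) + 43 ≡ y (since 37·13 ≡ 1 mod 60). So every y has a preimage.
Thus σ is bijective.
Since σ is bijective, we find σ⁻¹(8): we need 37x ≡ 8 − 43 ≡ 25 (mod 60). Using 37⁻¹ = 13: x ≡ 13·25 = 325 = 5·60 + 25, so x = 25.
Check: σ(25) = 37·25 + 43 = 968 = 16·60 + 8 ≡ 8 (mod 60).

25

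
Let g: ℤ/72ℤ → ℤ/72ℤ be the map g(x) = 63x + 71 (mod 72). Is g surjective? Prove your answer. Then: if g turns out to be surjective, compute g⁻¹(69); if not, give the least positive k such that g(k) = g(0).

Recall: surjectivity means every element of the codomain has a preimage under g.
Since gcd(63, 72) = 9, we have 63x ≡ 0 (mod 9) for all x, so g(x) ≡ 8 (mod 9).
But 0 ≢ 8 (mod 9), so 0 ∈ ℤ/72ℤ has no preimage. So g is not surjective.
Since g is not surjective, we find the least positive k with g(k) = g(0): this means 63k ≡ 0 (mod 72), i.e. 72 ∣ 63k. Since gcd(63, 72) = 9, dividing through by 9 this holds exactly when 8 ∣ 7k, and as gcd(7, 8) = 1, exactly when 8 ∣ k.
The smallest positive such k is 8.

8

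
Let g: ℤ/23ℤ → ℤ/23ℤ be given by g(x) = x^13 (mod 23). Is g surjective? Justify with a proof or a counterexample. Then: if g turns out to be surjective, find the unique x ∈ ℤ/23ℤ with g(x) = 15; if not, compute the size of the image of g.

10

Since 23 is prime, the nonzero elements of ℤ/23ℤ form a cyclic group of order 22.
As gcd(13, 22) = 1, raising to the 13th power is a bijection on this group: if u^13 ≡ v^13 then (uv^{−1})^13 = 1, and the only element of order dividing gcd(13, 22) = 1 is 1, so u = v.
With g(0) = 0 this makes g injective on all of ℤ/23ℤ, hence bijective (finite equal-size domain and codomain). In particular g is surjective.
Since g is surjective, we find the preimage of 15. The inverse of x ↦ x^13 on (ℤ/23ℤ)^× is x ↦ x^17, because 13·17 = 221 = 10·22 + 1 ≡ 1 (mod 22) and x^{22} = 1 for x ≠ 0 (Fermat). So g⁻¹(15) = 15^17 mod 23.
Repeated squaring mod 23: 15^1 ≡ 15, 15^2 ≡ 15² = 225 ≡ 18, 15^4 ≡ 18² = 324 ≡ 2, 15^8 ≡ 2² = 4, 15^16 ≡ 4² = 16. Since 17 = 16 + 1, 15^17 ≡ 16·15: 16·15 = 240 ≡ 10. So 15^17 ≡ 10 (mod 23).
Hence g⁻¹(15) = 10.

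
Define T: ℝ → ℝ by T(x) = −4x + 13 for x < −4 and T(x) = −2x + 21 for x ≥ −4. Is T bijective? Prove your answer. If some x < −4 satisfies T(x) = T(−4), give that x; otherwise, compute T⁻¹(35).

Both pieces are strictly decreasing (slopes −4 and −2), so each is injective on its own interval.
The left piece maps (−∞, −4) onto (29, ∞); the right piece maps [−4, ∞) onto (−∞, 29].
Since 29 = 29, the images partition ℝ: T is injective and surjective, hence bijective.
Because the two images are disjoint, no x < −4 has T(x) = T(−4), so we compute T⁻¹(35): 35 lies in (29, ∞), so solve −4x + 13 = 35: x = (35 − 13)/(−4) = −11/2.

-11/2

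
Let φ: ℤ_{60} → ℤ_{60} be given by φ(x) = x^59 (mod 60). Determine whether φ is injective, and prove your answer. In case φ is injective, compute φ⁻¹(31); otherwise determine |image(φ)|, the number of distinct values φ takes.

φ(0) = 0^59 = 0.
φ(30): Repeated squaring mod 60: 30^1 ≡ 30, 30^2 ≡ 30² = 900 ≡ 0, 30^4 ≡ 0² = 0, 30^8 ≡ 0² = 0, 30^16 ≡ 0² = 0, 30^32 ≡ 0² = 0. Since 59 = 32 + 16 + 8 + 2 + 1, 30^59 ≡ 0·0·0·0·30: 0·0 = 0, then 0·0 = 0, then 0·0 = 0, then 0·30 = 0. So 30^59 ≡ 0 (mod 60).
So φ(0) = φ(30) = 0 while 0 ≠ 30, therefore φ is not injective.
Since φ is not injective, we determine |image(φ)|. Computing x^59 mod 60 for each x (by repeated squaring, reducing mod 60 at every step), the values φ(0), φ(1), …, φ(59) are: 0, 1, 8, 27, 4, 5, 36, 43, 32, 9, 40, 11, 48, 37, 44, 15, 16, 53, 12, 19, 20, 21, 28, 47, 24, 25, 56, 3, 52, 29, 0, 31, 8, 57, 4, 35, 36, 13, 32, 39, 40, 41, 48, 7, 44, 45, 16, 23, 12, 49, 20, 51, 28, 17, 24, 55, 56, 33, 52, 59.
The distinct values are {0, 1, 3, 4, 5, 7, 8, 9, 11, 12, 13, 15, 16, 17, 19, 20, 21, 23, 24, 25, 27, 28, 29, 31, 32, 33, 35, 36, 37, 39, 40, 41, 43, 44, 45, 47, 48, 49, 51, 52, 53, 55, 56, 57, 59}; there are 45 of them.

45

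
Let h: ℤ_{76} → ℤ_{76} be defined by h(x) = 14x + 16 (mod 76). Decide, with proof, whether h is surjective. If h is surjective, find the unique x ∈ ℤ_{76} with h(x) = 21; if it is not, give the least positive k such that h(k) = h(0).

Since gcd(14, 76) = 2, we have 14x ≡ 0 (mod 2) for all x, so h(x) ≡ 0 (mod 2).
But 1 ≢ 0 (mod 2), so 1 ∈ ℤ_{76} has no preimage. Thus h is not surjective.
Since h is not surjective, we find the least positive k with h(k) = h(0): this means 14k ≡ 0 (mod 76), i.e. 76 ∣ 14k. Since gcd(14, 76) = 2, dividing through by 2 this holds exactly when 38 ∣ 7k, and as gcd(7, 38) = 1, exactly when 38 ∣ k.
The smallest positive such k is 38.

38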